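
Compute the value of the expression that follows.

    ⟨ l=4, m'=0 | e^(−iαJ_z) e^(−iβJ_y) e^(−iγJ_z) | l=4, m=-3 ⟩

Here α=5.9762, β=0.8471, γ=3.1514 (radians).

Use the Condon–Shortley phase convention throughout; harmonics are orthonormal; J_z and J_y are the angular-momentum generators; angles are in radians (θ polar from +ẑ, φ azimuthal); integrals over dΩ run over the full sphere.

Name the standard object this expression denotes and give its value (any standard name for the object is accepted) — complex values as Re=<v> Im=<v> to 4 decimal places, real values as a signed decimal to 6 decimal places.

Wigner D-matrix element, Re=0.4119 Im=0.0121

This is a Wigner D-matrix element — the rotation-matrix element ⟨l m'| R(α,β,γ) |l m⟩ in the angular-momentum basis.
First d^4_{0,-3}(β=0.8471), then the phase factors e^{-i(0)α} and e^{-i(-3)γ}:
Half-angle: c=0.911636, s=0.410999. N=√(24·24·1·5040)=1703.830978
The bounds max(0,m−m')=0 and min(l+m,l−m')=1 give 2 terms
  k=0: (−1)^3·1703.8310/(144)·0.9116^5·0.4110^3 = -0.517242
  k=1: (−1)^4·1703.8310/(144)·0.9116^3·0.4110^5 = +0.105132
d^4_{0,-3}(0.8471) = -0.517242 +0.105132 = -0.412110
D = (+1.000000+0.000000i)·(-0.412110)·(-0.999567-0.029418i) = +0.411932+0.012123i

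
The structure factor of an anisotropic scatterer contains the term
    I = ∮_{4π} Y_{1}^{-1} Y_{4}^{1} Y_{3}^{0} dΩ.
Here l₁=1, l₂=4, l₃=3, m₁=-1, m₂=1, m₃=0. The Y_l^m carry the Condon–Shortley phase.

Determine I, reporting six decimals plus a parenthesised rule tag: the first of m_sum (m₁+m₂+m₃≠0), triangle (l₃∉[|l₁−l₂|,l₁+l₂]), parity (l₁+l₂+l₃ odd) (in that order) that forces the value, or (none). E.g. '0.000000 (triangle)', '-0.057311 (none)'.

-0.194664 (none)

Rules hold: Σm=0, L=8 even, 3≤3≤5.
N = 3·9·7 = 189
Δ = 2!·0!·6!/9! = 1/252
Racah Σ t=1..1: t=1:−1/36 = -1/36
⇒ 3j(1 4 3; 0 0 0)² = 4/63, sgn +1
Racah Σ t=2..2: t=2:+1/72 = 1/72
⇒ 3j(1 4 3; -1 1 0)² = 5/126, sgn -1
4πI² = N·(3j₀)²·(3jₘ)² = 10/21
I = -1·√(0.47619/4π) = -0.19466390
No selection rule forces the value: the integral is nonzero (none).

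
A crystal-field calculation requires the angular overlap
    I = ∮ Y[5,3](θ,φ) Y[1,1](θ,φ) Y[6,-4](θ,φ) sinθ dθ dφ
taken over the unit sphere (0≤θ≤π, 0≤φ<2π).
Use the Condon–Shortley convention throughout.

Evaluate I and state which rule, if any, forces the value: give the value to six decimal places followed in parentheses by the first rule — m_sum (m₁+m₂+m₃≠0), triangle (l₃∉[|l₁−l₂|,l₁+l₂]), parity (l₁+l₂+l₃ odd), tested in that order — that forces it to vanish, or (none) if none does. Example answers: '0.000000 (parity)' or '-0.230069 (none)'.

Rules hold: Σm=0, L=12 even, 4≤6≤6.
N = 11·3·13 = 429
Δ = 0!·10!·2!/13! = 1/858
Racah Σ t=0..0: t=0:+1/14400 = 1/14400
⇒ 3j(5 1 6; 0 0 0)² = 6/143, sgn +1
Racah Σ t=0..0: t=0:+1/161280 = 1/161280
⇒ 3j(5 1 6; 3 1 -4)² = 15/286, sgn +1
4πI² = N·(3j₀)²·(3jₘ)² = 135/143
I = +1·√(0.944056/4π) = 0.27409047
No selection rule forces the value: the integral is nonzero (none).

0.274090 (none)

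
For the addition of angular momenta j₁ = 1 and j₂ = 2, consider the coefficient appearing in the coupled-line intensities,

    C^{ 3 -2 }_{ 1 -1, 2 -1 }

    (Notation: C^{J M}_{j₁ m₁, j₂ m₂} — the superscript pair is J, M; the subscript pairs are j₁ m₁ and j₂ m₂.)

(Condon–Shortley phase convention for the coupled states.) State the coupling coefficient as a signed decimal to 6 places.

triangle: 0!*2!*4!/7! = 48/5040
(j±m)!: 0!*2!*1!*3!*1!*5! = 1440
prefactor² = (2J+1)*Δ*N² = 96
  k=0: +1/(0!*0!*2!*1!*0!*3!) = 1/12
Σ = 1/12  ⇒  CG² = 96*(1/12)² = 2/3
CG = +√(2/3) = +0.816497

+√(2/3) ≈ +0.816497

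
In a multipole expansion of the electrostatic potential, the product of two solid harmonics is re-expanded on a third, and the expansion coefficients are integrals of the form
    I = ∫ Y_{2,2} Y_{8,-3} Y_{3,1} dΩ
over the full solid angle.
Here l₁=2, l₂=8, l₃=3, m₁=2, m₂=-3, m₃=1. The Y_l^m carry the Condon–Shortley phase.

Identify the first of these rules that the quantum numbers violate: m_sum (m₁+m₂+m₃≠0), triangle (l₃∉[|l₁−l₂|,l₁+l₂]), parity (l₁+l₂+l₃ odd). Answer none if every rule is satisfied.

Σmᵢ = 0  ✓
l₃∈[|l₁−l₂|,l₁+l₂]=[6,10] required, l₃=3 fails  ✗
Σlᵢ = 13 ⇒ odd

triangle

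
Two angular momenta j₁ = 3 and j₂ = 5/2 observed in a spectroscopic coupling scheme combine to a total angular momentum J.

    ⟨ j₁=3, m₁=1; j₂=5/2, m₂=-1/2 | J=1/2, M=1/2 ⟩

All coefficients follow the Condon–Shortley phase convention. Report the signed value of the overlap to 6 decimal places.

+√(4/21) = +0.436436

triangle: 5!×1!×0!/7! = 120/5040
(j±m)!: 4!×2!×2!×3!×1!×0! = 576
prefactor² = (2J+1)×Δ×N² = 192/7
  k=2: +1/(2!×3!×0!×0!×1!×0!) = 1/12
Σ = 1/12  ⇒  CG² = 192/7×(1/12)² = 4/21
CG = +√(4/21) = +0.436436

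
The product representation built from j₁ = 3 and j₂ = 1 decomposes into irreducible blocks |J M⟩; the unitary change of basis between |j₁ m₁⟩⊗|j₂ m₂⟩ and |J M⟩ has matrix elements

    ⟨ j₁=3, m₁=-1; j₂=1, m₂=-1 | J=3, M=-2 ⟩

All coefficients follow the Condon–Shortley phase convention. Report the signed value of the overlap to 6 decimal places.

√[7·1!5!1!/8! · 2!4!0!2!1!5!] = √(240)
  +(−1)^0/∏(0,1,4,0,1,1)! = 1/24  (running 1/24)
⟨..|..⟩ = √(240)·(1/24) = +0.645497

+0.645497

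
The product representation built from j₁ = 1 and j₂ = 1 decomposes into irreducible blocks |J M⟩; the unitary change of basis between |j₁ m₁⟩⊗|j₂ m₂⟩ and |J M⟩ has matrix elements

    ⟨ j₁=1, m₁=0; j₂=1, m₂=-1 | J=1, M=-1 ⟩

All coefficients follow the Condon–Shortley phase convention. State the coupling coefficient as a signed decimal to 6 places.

√[3·1!1!1!/4! · 1!1!0!2!0!2!] = √(1/2)
  +(−1)^0/∏(0,1,1,0,0,1)! = 1  (running 1)
⟨..|..⟩ = √(1/2)·(1) = +0.707107

+0.707107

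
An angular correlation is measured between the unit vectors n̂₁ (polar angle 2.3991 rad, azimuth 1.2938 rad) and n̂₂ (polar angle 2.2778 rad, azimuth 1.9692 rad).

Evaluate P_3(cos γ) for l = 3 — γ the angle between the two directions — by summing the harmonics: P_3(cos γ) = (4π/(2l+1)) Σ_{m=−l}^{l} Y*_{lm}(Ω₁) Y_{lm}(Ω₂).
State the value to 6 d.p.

0.382786

Summing Y*_{l m}(θ₁,φ₁)·Y_{l m}(θ₂,φ₂) over m ∈ [−3, 3]; prefactor 4π/(2·3+1) = 1.795196:
  m=-3: Y*=-0.095249-0.086937i  Y=+0.170594+0.067266i  product -0.010401-0.021238i
  m=-2: Y*=+0.292739-0.181092i  Y=+0.268237-0.274429i  product +0.028827-0.128912i
  m=-1: Y*=+0.102437+0.360306i  Y=-0.105776-0.251302i  product +0.079710-0.063854i
  m=+0: Y*=+0.078563-0.000000i  Y=+0.215825+0.000000i  product +0.016956+0.000000i
  m=+1: Y*=-0.102437+0.360306i  Y=+0.105776-0.251302i  product +0.079710+0.063854i
  m=+2: Y*=+0.292739+0.181092i  Y=+0.268237+0.274429i  product +0.028827+0.128912i
  m=+3: Y*=+0.095249-0.086937i  Y=-0.170594+0.067266i  product -0.010401+0.021238i
Accumulated sum +0.213228+0.000000i; after 4π/(2l+1) scaling, +0.382786+0.000000i ⇒ P_3 = 0.382786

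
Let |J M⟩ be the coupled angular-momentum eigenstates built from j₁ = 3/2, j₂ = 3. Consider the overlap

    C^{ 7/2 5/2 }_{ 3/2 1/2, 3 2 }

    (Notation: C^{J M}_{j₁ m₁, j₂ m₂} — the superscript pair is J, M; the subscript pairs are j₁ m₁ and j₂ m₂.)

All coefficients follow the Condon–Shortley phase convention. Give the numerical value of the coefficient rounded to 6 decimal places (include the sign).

−√(1/7) ≈ -0.377964

triangle: 1!*2!*5!/9! = 240/362880
(j±m)!: 2!*1!*5!*1!*6!*1! = 172800
prefactor² = (2J+1)*Δ*N² = 6400/7
  k=0: +1/(0!*1!*1!*5!*1!*0!) = 1/120
  k=1: −1/(1!*0!*0!*4!*2!*1!) = -1/48
Σ = -1/80  ⇒  CG² = 6400/7*(-1/80)² = 1/7
CG = −√(1/7) = -0.377964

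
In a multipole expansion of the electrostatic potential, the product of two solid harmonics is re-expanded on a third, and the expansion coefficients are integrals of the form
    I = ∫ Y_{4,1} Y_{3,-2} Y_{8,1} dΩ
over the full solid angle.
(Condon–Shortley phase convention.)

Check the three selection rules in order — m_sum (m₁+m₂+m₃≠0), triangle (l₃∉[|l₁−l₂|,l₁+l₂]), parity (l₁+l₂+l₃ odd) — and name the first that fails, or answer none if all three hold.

triangle

azimuthal sum: 1 − 2 + 1 = 0  ✓
l₃ must lie in [1,7]; have l₃=8  ✗
L = 4 + 3 + 8 = 15 (odd)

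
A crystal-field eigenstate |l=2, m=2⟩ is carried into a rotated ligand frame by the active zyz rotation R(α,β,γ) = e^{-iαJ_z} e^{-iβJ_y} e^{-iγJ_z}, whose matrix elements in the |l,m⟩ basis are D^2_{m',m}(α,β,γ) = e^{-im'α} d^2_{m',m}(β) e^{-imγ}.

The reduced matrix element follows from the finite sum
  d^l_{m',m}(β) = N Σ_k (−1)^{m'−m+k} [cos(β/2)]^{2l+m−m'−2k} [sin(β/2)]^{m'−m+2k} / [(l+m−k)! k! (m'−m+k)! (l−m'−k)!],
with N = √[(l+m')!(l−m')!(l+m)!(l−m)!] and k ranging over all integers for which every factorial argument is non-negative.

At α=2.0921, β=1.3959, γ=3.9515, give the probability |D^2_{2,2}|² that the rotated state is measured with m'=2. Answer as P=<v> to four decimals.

Split into d^2_{2,2}(β=1.3959) × two z-phases.
Half-angle: c=0.766161, s=0.642648. N=√(24·1·24·1)=24.000000
k∈{0} keeps every argument non-negative
  k=0: (−1)^0·24.0000/(24)·0.7662^4·0.6426^0 = +0.344573
d^2_{2,2}(1.3959) = +0.344573
|D^2_{2,2}|² = |d^2_{2,2}(β)|² = (+0.344573)² = 0.118730 (the z-rotation phases have unit modulus)

P=0.1187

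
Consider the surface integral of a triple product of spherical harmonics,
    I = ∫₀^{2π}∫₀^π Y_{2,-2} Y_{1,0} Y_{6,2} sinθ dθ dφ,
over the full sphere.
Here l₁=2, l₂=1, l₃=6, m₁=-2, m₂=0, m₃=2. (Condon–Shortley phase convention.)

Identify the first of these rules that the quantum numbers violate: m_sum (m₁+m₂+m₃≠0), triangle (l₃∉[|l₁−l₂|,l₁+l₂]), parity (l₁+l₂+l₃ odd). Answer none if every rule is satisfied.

triangle

m₁+m₂+m₃ = -2 + 0 + 2 = 0  ✓
triangle: need |l₁−l₂| ≤ l₃ ≤ l₁+l₂ = [1,3]; l₃=6 is outside  ✗
parity: l₁+l₂+l₃ = 9 is odd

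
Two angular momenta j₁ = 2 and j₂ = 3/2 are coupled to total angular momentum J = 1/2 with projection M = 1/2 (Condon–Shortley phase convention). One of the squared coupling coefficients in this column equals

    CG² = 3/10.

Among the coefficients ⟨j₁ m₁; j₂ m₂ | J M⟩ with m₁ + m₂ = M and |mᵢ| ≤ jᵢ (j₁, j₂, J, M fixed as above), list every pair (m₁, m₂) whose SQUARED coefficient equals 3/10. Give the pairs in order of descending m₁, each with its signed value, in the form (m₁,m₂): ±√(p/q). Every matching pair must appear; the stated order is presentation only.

(1,-1/2): −√(3/10)

Admissible pairs with m₁+m₂ = M = 1/2: (-1,3/2), (0,1/2), (1,-1/2), (2,-3/2)
  (m₁,m₂)=(2,-3/2): CG² = 2/5, CG = +√(2/5)
  (m₁,m₂)=(1,-1/2): CG² = 3/10, CG = −√(3/10)   ← matches the target
  (m₁,m₂)=(0,1/2): CG² = 1/5, CG = +√(1/5)
  (m₁,m₂)=(-1,3/2): CG² = 1/10, CG = −√(1/10)
Pairs with CG² = 3/10: (1,-1/2): −√(3/10)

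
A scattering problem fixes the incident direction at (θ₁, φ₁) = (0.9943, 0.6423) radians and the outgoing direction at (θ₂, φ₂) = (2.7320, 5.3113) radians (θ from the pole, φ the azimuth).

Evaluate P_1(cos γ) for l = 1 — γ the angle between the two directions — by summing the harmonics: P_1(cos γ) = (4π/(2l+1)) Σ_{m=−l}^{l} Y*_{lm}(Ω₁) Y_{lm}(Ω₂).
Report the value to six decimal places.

-0.514484

Term-by-term m-sum for l=1 (normalisation 4π/3 = 4.188790):
  m=-1: Y*=(0.231932, 0.173514)  Y=(0.077564, 0.113641)  product (-0.001729, 0.039816)
  m=+0: Y*=(0.266332, -0.000000)  Y=(-0.448187, 0.000000)  product (-0.119367, 0.000000)
  m=+1: Y*=(-0.231932, 0.173514)  Y=(-0.077564, 0.113641)  product (-0.001729, -0.039816)
Accumulated sum (-0.122824, 0.000000); after 4π/(2l+1) scaling, (-0.514484, 0.000000) ⇒ P_1 = -0.514484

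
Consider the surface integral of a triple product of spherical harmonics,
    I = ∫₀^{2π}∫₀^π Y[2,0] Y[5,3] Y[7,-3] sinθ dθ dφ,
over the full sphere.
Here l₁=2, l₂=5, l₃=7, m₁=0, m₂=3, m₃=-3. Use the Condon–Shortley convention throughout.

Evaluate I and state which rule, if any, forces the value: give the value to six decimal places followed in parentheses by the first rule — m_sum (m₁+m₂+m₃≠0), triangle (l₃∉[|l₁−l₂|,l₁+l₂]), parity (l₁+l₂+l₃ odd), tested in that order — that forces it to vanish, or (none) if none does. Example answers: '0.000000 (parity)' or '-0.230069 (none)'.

Checks pass: Σm=0; 14 even; l₃=7∈[3,7].
(2·2+1)(2·5+1)(2·7+1) = 825
Δ: 0! 4! 10! / 15! → 1/15015
sum: t=0:+1/57600 = 1/57600
3j²(2 5 7; 0 0 0) = Δ·Π!·Σ² = 21/715  (sign -1)
sum: t=0:+1/322560 = 1/322560
3j²(2 5 7; 0 3 -3) = Δ·Π!·Σ² = 18/1001  (sign +1)
combine: 4πI² = 825·21/715·18/1001 = 810/1859
take √, sign -1: I = -0.18620781
No selection rule forces the value: the integral is nonzero (none).

-0.186208 (none)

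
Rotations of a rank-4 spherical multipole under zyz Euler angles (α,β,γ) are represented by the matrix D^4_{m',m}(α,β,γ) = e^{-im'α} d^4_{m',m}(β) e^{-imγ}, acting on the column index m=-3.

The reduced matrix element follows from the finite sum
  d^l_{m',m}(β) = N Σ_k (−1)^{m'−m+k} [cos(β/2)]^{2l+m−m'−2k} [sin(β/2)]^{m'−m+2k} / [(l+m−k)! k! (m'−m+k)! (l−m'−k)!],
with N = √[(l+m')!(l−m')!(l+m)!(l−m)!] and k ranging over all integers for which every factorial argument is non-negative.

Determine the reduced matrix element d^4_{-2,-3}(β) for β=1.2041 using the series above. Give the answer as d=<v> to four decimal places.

d=0.2280

d^4_{-2,-3}(β=1.2041) via the finite sum:
With c≡cos(β/2)=0.824176 and s≡sin(β/2)=0.566333, N=[2·720·1·5040]^{1/2}=2693.993318
The bounds max(0,m−m')=0 and min(l+m,l−m')=1 give 2 terms
  k=0: (−1)^1·2693.9933/(720)·0.8242^7·0.5663^1 = -0.547365
  k=1: (−1)^2·2693.9933/(240)·0.8242^5·0.5663^3 = +0.775358
d^4_{-2,-3}(1.2041) = -0.547365 +0.775358 = +0.227993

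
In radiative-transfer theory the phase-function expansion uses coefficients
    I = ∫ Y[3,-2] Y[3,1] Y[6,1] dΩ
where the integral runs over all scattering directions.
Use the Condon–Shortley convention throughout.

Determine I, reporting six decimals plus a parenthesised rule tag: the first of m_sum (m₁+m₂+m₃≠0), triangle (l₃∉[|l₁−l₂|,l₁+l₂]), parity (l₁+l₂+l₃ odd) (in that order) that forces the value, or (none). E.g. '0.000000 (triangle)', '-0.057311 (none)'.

-0.121471 (none)

m-sum 0 ✓  L=12 even ✓  0≤6≤6 ✓
Π(2lᵢ+1) = 7×7×13 = 637
triangle coeff Δ(3,3,6) = 1/12012
Σ_t [0,0]: t=0:+1/1296 = 1/1296
(3j)²=100/3003 [(3 3 6; 0 0 0)], sign=+1
Σ_t [0,0]: t=0:+1/5760 = 1/5760
(3j)²=5/572 [(3 3 6; -2 1 1)], sign=-1
⇒ 4πI² = 875/4719
I = (-1)√(875/4719/(4π)) = -0.12147142
No selection rule forces the value: the integral is nonzero (none).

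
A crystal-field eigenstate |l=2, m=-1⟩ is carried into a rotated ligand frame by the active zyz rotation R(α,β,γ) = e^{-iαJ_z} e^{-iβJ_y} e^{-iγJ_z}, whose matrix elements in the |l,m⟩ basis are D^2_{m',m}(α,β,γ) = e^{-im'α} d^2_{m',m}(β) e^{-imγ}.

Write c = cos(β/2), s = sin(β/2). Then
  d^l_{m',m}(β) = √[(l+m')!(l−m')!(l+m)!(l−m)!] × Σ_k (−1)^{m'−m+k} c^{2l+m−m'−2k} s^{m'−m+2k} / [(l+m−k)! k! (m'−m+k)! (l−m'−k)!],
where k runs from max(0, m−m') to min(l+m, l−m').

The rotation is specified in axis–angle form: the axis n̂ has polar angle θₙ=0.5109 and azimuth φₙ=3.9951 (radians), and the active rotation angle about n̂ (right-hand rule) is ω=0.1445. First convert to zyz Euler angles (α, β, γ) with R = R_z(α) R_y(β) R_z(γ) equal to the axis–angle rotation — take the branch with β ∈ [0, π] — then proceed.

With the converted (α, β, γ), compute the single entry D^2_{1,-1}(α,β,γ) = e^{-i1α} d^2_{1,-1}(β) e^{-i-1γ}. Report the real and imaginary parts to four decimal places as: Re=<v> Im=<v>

Axis–angle → zyz. n̂ = (sinθₙcosφₙ, sinθₙsinφₙ, cosθₙ) = (-0.321417, -0.368478, +0.872305), ω = 0.1445.
R = I cosω + sinω [n̂]ₓ + (1−cosω) n̂n̂ᵀ gives
  R = [+0.990655, -0.124376, -0.055982; +0.126844, +0.990993, +0.042933; +0.050138, -0.049633, +0.997508]
β = atan2(√(R₁₃²+R₂₃²), R₃₃) = 0.070608; α = atan2(R₂₃, R₁₃) mod 2π = 2.487354; γ = atan2(R₃₂, −R₃₁) mod 2π = 3.921932
Split into d^2_{1,-1}(β=0.0706) × two z-phases.
With c≡cos(β/2)=0.999377 and s≡sin(β/2)=0.035297, N=[6·1·1·6]^{1/2}=6.000000
Admissible k: 0..1 (factorial args all ≥0)
  k=0: (−1)^2·6.0000/(2)·0.9994^2·0.0353^2 = +0.003733
  k=1: (−1)^3·6.0000/(6)·0.9994^0·0.0353^4 = -0.000002
d^2_{1,-1}(0.0706) = +0.003733 -0.000002 = +0.003731
Attach z-rotation phases: D = e^{-i(1)(2.4874)}·(+0.003731)·e^{-i(-1)(3.9219)} = +0.000507+0.003697i

Re=0.0005 Im=0.0037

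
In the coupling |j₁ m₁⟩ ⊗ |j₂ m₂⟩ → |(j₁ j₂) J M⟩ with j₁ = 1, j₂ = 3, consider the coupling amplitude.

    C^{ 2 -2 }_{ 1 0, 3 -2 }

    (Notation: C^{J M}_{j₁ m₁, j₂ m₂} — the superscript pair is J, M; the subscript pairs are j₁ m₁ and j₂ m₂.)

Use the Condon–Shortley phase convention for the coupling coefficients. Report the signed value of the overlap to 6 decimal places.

−√(5/21) = -0.487950

√[5·2!0!4!/7! · 1!1!1!5!0!4!] = √(960/7)
  +(−1)^1/∏(1,1,0,0,0,4)! = -1/24  (running -1/24)
⟨..|..⟩ = √(960/7)·(-1/24) = -0.487950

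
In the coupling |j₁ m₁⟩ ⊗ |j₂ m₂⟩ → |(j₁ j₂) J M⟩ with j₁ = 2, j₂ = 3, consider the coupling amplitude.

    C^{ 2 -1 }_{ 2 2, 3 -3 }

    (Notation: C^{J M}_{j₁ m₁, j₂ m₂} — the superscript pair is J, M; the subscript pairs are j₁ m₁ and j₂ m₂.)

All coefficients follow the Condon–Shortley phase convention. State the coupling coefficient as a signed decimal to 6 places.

j₁+j₂−J=3  J+j₁−j₂=1  J−j₁+j₂=3  j₁+j₂+J+1=8
(j₁±m₁, j₂±m₂, J±M) = (4,0,0,6,1,3)
P² = 3240/7
sum k=0..0:
  [0] +1/36 = 1/36
S = 1/36
C² = P²·S² = 5/14 ; C = +0.597614

+√(5/14) = +0.597614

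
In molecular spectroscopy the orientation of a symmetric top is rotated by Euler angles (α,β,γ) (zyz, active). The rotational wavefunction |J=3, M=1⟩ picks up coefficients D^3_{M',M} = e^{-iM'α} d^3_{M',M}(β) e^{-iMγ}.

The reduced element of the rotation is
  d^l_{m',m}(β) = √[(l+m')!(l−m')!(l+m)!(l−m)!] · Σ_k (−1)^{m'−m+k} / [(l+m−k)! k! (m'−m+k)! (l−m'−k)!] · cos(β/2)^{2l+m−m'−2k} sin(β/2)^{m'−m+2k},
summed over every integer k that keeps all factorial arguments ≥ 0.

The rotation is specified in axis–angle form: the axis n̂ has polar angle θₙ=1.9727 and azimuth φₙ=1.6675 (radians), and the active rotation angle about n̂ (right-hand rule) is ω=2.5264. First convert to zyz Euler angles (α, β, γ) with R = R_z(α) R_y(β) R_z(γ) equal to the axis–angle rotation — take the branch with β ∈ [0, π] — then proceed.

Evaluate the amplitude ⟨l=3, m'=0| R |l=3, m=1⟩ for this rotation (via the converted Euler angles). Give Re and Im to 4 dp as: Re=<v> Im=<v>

Re=0.0909 Im=0.1371

Axis–angle → zyz. n̂ = (sinθₙcosφₙ, sinθₙsinφₙ, cosθₙ) = (-0.088859, +0.916018, -0.391171), ω = 2.5264.
R = I cosω + sinω [n̂]ₓ + (1−cosω) n̂n̂ᵀ gives
  R = [-0.802318, +0.077880, +0.591794; -0.373622, +0.707679, -0.599664; -0.465503, -0.702228, -0.538686]
β = atan2(√(R₁₃²+R₂₃²), R₃₃) = 2.139673; α = atan2(R₂₃, R₁₃) mod 2π = 5.491182; γ = atan2(R₃₂, −R₃₁) mod 2π = 5.297775
Split into d^3_{0,1}(β=2.1397) × two z-phases.
Half-angle: c=0.480268, s=0.877122. N=√(6·6·24·2)=41.569219
The bounds max(0,m−m')=1 and min(l+m,l−m')=3 give 3 terms
  k=1: (−1)^0·41.5692/(12)·0.4803^5·0.8771^1 = +0.077637
  k=2: (−1)^1·41.5692/(4)·0.4803^3·0.8771^3 = -0.776858
  k=3: (−1)^2·41.5692/(12)·0.4803^1·0.8771^5 = +0.863722
d^3_{0,1}(2.1397) = +0.077637 -0.776858 +0.863722 = +0.164501
Phases: e^{-i·(0)·5.4912}=+1.000000+0.000000i, e^{-i·(1)·5.2978}=+0.552521+0.833499i ⇒ D=+0.090890+0.137111i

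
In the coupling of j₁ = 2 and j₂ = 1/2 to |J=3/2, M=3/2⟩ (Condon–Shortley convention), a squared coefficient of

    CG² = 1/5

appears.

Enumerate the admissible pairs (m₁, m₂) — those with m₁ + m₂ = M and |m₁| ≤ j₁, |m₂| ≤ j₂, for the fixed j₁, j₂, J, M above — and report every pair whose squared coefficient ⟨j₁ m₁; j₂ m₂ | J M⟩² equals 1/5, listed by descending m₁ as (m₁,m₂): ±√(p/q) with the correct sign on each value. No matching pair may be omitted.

Admissible pairs with m₁+m₂ = M = 3/2: (1,1/2), (2,-1/2)
  (m₁,m₂)=(2,-1/2): CG² = 4/5, CG = +√(4/5)
  (m₁,m₂)=(1,1/2): CG² = 1/5, CG = −√(1/5)   ← matches the target
Pairs with CG² = 1/5: (1,1/2): −√(1/5)

(1,1/2): −√(1/5)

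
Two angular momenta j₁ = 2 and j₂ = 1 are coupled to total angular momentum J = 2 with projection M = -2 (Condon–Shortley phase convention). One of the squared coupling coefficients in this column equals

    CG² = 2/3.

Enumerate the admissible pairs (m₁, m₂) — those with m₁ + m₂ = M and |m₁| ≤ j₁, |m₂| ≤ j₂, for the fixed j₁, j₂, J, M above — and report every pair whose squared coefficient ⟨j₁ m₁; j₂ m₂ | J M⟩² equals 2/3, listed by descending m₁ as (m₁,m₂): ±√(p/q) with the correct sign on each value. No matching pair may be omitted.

(-2,0): −√(2/3)

Admissible pairs with m₁+m₂ = M = -2: (-2,0), (-1,-1)
  (m₁,m₂)=(-1,-1): CG² = 1/3, CG = +√(1/3)
  (m₁,m₂)=(-2,0): CG² = 2/3, CG = −√(2/3)   ← matches the target
Pairs with CG² = 2/3: (-2,0): −√(2/3)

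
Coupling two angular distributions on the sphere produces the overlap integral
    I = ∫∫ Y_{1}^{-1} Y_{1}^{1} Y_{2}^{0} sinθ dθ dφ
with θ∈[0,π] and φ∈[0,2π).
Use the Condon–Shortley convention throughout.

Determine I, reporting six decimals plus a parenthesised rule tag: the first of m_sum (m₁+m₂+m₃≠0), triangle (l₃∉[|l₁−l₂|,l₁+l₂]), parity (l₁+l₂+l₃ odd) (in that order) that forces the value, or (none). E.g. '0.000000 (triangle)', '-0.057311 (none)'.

m-sum 0 ✓  L=4 even ✓  0≤2≤2 ✓
Π(2lᵢ+1) = 3×3×5 = 45
triangle coeff Δ(1,1,2) = 1/30
Σ_t [0,0]: t=0:+1/1 = 1/1
(3j)²=2/15 [(1 1 2; 0 0 0)], sign=+1
Σ_t [0,0]: t=0:+1/4 = 1/4
(3j)²=1/30 [(1 1 2; -1 1 0)], sign=+1
⇒ 4πI² = 1/5
I = (+1)√(1/5/(4π)) = 0.12615663
No selection rule forces the value: the integral is nonzero (none).

0.126157 (none)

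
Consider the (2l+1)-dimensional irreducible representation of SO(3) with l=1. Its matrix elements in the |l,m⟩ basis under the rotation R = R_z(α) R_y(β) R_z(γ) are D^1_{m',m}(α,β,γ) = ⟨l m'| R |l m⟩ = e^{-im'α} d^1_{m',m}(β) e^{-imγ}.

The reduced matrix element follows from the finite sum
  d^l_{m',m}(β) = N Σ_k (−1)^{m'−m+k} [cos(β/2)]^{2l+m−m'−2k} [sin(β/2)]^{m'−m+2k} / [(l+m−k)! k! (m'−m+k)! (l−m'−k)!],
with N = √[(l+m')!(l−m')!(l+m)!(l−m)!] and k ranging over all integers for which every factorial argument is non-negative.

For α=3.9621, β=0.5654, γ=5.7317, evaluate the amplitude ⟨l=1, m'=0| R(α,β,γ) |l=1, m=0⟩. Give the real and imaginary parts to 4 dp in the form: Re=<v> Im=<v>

D^1_{0,0}(3.9621,0.5654,5.7317) = e^{-i·0·3.9621}·d^1_{0,0}(0.5654)·e^{-i·0·5.7317}. Compute d first:
c=cos(0.565400/2)=0.960306, s=sin(0.565400/2)=0.278949; N=√[1·1·1·1]=1.000000
k: max(0,(0)−(0))=0 … min(1+(0),1−(0))=1
  k=0: (−1)^0·1.0000/(1)·0.9603^2·0.2789^0 = +0.922187
  k=1: (−1)^1·1.0000/(1)·0.9603^0·0.2789^2 = -0.077813
d^1_{0,0}(0.5654) = +0.922187 -0.077813 = +0.844374
Attach z-rotation phases: D = e^{-i(0)(3.9621)}·(+0.844374)·e^{-i(0)(5.7317)} = +0.844374+0.000000i

Re=0.8444 Im=0.0000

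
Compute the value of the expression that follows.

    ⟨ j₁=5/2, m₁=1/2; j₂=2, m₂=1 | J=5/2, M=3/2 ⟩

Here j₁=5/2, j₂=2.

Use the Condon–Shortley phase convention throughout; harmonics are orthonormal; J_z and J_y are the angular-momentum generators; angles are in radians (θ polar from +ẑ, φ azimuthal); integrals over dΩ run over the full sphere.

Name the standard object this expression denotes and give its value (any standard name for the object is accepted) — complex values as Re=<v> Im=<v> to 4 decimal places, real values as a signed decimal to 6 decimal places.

This is a Clebsch–Gordan (vector-coupling) coefficient.
√[6·2!3!2!/8! · 3!2!3!1!4!1!] = √(216/35)
  +(−1)^1/∏(1,1,1,2,2,0)! = -1/4  (running -1/4)
  +(−1)^2/∏(2,0,0,1,3,1)! = 1/12  (running -1/6)
⟨..|..⟩ = √(216/35)·(-1/6) = -0.414039

Clebsch–Gordan coefficient, −√(6/35) ≈ -0.414039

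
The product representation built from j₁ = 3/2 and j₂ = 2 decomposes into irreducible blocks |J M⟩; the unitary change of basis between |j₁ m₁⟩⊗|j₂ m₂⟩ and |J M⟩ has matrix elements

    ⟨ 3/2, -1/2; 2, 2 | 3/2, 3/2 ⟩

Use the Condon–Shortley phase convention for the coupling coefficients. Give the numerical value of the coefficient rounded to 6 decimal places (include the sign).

j₁+j₂−J=2  J+j₁−j₂=1  J−j₁+j₂=2  j₁+j₂+J+1=6
(j₁±m₁, j₂±m₂, J±M) = (1,2,4,0,3,0)
P² = 32/5
sum k=2..2:
  [2] +1/4 = 1/4
S = 1/4
C² = P²·S² = 2/5 ; C = +0.632456

+0.632456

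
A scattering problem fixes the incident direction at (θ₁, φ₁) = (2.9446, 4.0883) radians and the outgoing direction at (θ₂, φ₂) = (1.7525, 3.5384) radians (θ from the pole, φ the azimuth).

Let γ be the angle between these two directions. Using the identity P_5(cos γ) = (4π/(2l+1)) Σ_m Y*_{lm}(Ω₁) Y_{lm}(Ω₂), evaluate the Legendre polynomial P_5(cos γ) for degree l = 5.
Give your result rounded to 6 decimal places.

0.328517

Addition theorem: P_5(cos γ) = (4π/11) Σ_m Y*_{lm}(Ω₁) Y_{lm}(Ω₂), m = −5…5:
  [-5]  conj(Y_{5,-5})(Ω₁) = -0.000003+0.000133i ; Y_{5,-5}(Ω₂) = +0.171541+0.391208i ; Δ = -0.000053+0.000022i
  [-4]  conj(Y_{5,-4})(Ω₁) = +0.001687+0.001270i ; Y_{5,-4}(Ω₂) = +0.004078+0.248152i ; Δ = -0.000308+0.000424i
  [-3]  conj(Y_{5,-3})(Ω₁) = +0.018960-0.005896i ; Y_{5,-3}(Ω₂) = +0.086285-0.215796i ; Δ = +0.000364-0.004600i
  [-2]  conj(Y_{5,-2})(Ω₁) = +0.038051-0.113823i ; Y_{5,-2}(Ω₂) = +0.187402-0.190508i ; Δ = -0.014553-0.028580i
  [-1]  conj(Y_{5,-1})(Ω₁) = -0.254887-0.353960i ; Y_{5,-1}(Ω₂) = -0.164218+0.068813i ; Δ = +0.066214+0.040587i
  [+0]  conj(Y_{5,0})(Ω₁) = -0.682083-0.000000i ; Y_{5,0}(Ω₂) = -0.270116+0.000000i ; Δ = +0.184241+0.000000i
  [+1]  conj(Y_{5,1})(Ω₁) = +0.254887-0.353960i ; Y_{5,1}(Ω₂) = +0.164218+0.068813i ; Δ = +0.066214-0.040587i
  [+2]  conj(Y_{5,2})(Ω₁) = +0.038051+0.113823i ; Y_{5,2}(Ω₂) = +0.187402+0.190508i ; Δ = -0.014553+0.028580i
  [+3]  conj(Y_{5,3})(Ω₁) = -0.018960-0.005896i ; Y_{5,3}(Ω₂) = -0.086285-0.215796i ; Δ = +0.000364+0.004600i
  [+4]  conj(Y_{5,4})(Ω₁) = +0.001687-0.001270i ; Y_{5,4}(Ω₂) = +0.004078-0.248152i ; Δ = -0.000308-0.000424i
  [+5]  conj(Y_{5,5})(Ω₁) = +0.000003+0.000133i ; Y_{5,5}(Ω₂) = -0.171541+0.391208i ; Δ = -0.000053-0.000022i
Total Σ_m = +0.287568-0.000000i. Multiply by 1.142397: +0.328517-0.000000i. P_5(cos γ) = 0.328517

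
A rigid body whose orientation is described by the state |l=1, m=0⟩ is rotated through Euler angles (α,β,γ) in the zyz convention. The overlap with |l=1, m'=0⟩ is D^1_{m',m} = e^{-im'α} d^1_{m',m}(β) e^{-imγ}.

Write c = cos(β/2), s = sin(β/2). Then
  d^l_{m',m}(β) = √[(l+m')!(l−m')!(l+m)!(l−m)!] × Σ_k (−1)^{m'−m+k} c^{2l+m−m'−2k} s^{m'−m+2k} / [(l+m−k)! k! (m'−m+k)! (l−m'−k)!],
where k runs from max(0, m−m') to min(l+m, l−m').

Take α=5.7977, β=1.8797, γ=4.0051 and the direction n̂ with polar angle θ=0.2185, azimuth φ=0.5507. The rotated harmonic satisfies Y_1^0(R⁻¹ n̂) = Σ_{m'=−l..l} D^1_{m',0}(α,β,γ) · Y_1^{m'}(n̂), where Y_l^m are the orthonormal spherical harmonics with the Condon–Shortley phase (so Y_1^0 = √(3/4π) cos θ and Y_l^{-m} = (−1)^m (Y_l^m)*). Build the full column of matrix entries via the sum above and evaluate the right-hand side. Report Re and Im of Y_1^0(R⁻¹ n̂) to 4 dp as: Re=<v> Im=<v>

Need the full column D^1_{m',0} for m'=−1..1 at α=5.7977, β=1.8797, γ=4.0051.
cos(β/2)=0.589909, sin(β/2)=0.807470
d^1_{-1,0}: single k=1 term ⇒ +0.673638;  D = +0.595798-0.314345i
d^1_{0,0}: k∈[0..1] ⇒ +0.347993 -0.652007 = -0.304014;  D = -0.304014+0.000000i
d^1_{1,0}: single k=0 term ⇒ -0.673638;  D = -0.595798-0.314345i
Y_1^{m'}(θ=0.2185,φ=0.5507) and Σ D·Y over m':
  (+0.5958-0.3143i)·(+0.0638-0.0392i)  (-0.3040+0.0000i)·(+0.4770+0.0000i)  (-0.5958-0.3143i)·(-0.0638-0.0392i)
Y_1^0(R⁻¹ n̂) = -0.093602+0.000000i

Re=-0.0936 Im=0.0000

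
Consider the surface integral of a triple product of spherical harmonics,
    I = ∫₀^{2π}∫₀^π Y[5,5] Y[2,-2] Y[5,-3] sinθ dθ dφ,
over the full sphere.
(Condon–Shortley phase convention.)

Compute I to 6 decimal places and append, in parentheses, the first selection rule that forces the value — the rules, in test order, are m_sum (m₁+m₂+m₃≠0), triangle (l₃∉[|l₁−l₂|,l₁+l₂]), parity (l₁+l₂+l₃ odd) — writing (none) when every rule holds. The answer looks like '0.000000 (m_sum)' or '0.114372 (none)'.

Checks pass: Σm=0; 12 even; l₃=5∈[3,7].
(2·5+1)(2·2+1)(2·5+1) = 605
Δ: 2! 8! 2! / 13! → 1/38610
sum: t=0:+1/2880 t=1:−1/576 t=2:+1/2880 = -1/960
3j²(5 2 5; 0 0 0) = Δ·Π!·Σ² = 10/429  (sign +1)
sum: t=0:+1/161280 = 1/161280
3j²(5 2 5; 5 -2 -3) = Δ·Π!·Σ² = 1/143  (sign +1)
combine: 4πI² = 605·10/429·1/143 = 50/507
take √, sign +1: I = 0.08858824
No selection rule forces the value: the integral is nonzero (none).

0.088588 (none)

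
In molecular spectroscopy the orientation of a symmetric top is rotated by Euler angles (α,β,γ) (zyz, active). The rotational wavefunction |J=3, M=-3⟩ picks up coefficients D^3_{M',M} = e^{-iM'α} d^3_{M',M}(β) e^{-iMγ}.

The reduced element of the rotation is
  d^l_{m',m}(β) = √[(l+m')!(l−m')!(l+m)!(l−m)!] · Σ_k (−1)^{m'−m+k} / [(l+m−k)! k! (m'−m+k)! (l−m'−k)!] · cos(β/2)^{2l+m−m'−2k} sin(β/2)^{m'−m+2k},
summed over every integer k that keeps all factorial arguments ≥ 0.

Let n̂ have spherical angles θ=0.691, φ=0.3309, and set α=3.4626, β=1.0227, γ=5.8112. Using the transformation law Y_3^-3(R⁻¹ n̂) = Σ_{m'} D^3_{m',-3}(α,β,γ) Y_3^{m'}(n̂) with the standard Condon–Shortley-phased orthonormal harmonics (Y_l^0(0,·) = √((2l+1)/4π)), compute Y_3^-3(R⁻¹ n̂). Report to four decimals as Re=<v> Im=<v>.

Need the full column D^3_{m',-3} for m'=−3..3 at α=3.4626, β=1.0227, γ=5.8112.
cos(β/2)=0.872085, sin(β/2)=0.489355
d^3_{-3,-3}: single k=0 term ⇒ +0.439898;  D = -0.395542+0.192502i
d^3_{-2,-3}: single k=0 term ⇒ -0.604635;  D = -0.432411+0.422615i
d^3_{-1,-3}: single k=0 term ⇒ +0.536449;  D = -0.245743+0.476852i
d^3_{0,-3}: single k=0 term ⇒ -0.347587;  D = -0.053606+0.343428i
d^3_{1,-3}: single k=0 term ⇒ +0.168911;  D = +0.027939+0.166585i
d^3_{2,-3}: single k=0 term ⇒ -0.059945;  D = +0.028062+0.052971i
d^3_{3,-3}: single k=0 term ⇒ +0.013732;  D = +0.009929+0.009486i
Y_3^{m'}(θ=0.691,φ=0.3309) and Σ D·Y over m':
  (-0.3955+0.1925i)·(+0.0590-0.0904i)  (-0.4324+0.4226i)·(+0.2523-0.1966i)  (-0.2457+0.4769i)·(+0.3836-0.1318i)  (-0.0536+0.3434i)·(-0.0089+0.0000i)  (+0.0279+0.1666i)·(-0.3836-0.1318i)  (+0.0281+0.0530i)·(+0.2523+0.1966i)  (+0.0099+0.0095i)·(-0.0590-0.0904i)
Y_3^-3(R⁻¹ n̂) = -0.054749+0.400878i

Re=-0.0547 Im=0.4009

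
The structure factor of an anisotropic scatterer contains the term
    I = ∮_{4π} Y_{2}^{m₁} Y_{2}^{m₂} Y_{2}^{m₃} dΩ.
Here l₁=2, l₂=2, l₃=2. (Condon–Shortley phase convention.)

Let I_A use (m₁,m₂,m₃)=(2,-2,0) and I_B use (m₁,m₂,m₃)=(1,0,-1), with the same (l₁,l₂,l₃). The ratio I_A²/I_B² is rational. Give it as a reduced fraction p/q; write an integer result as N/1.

4/1

Same 2,2,2: normalisation and zero-m 3j drop out of the ratio.
A: Δ: 2! 2! 2! / 7! → 1/630; sum: t=0:+1/8 = 1/8; 3j²(2 2 2; 2 -2 0) = Δ·Π!·Σ² = 2/35  (sign +1)
B: Δ: 2! 2! 2! / 7! → 1/630; sum: t=0:+1/4 t=1:−1/2 = -1/4; 3j²(2 2 2; 1 0 -1) = Δ·Π!·Σ² = 1/70  (sign +1)
I_A²/I_B² = (2/35)/(1/70) = 4/1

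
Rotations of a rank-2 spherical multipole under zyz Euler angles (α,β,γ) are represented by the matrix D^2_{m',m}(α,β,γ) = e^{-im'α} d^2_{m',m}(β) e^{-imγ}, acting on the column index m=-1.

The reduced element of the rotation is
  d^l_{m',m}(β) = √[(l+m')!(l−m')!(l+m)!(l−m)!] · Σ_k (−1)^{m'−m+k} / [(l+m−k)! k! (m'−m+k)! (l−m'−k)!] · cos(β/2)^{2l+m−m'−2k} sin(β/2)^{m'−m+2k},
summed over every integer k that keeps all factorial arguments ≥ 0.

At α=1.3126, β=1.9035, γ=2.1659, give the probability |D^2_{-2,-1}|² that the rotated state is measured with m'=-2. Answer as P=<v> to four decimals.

Split into d^2_{-2,-1}(β=1.9035) × two z-phases.
Half-angle: c=0.580259, s=0.814432. N=√(1·24·1·6)=12.000000
Admissible k: 1..1 (factorial args all ≥0)
  k=1: (−1)^0·12.0000/(6)·0.5803^3·0.8144^1 = +0.318236
d^2_{-2,-1}(1.9035) = +0.318236
|D^2_{-2,-1}|² = |d^2_{-2,-1}(β)|² = (+0.318236)² = 0.101274 (the z-rotation phases have unit modulus)

P=0.1013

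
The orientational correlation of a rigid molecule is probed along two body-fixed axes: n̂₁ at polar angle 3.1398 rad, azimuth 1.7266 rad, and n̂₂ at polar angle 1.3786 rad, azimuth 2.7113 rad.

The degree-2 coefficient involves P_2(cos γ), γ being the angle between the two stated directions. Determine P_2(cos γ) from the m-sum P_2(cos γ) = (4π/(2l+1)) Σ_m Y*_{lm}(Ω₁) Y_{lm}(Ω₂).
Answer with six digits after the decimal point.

-0.445826

Expand P_2 via completeness: Σ_{m} conj(Y_{2,m}) at Ω₁ times Y_{2,m} at Ω₂ —
  term(m=-2) = -0.00000 - 0.00000j   from Y*(Ω₁)=-0.00000 - 0.00000j, Y(Ω₂)=0.24266 + 0.28220j
  term(m=-1) = -0.00011 + 0.00017j   from Y*(Ω₁)=0.00021 - 0.00137j, Y(Ω₂)=-0.13165 - 0.06042j
  term(m=+0) = -0.17717 + 0.00000j   from Y*(Ω₁)=0.63078 + 0.00000j, Y(Ω₂)=-0.28087 + 0.00000j
  term(m=+1) = -0.00011 - 0.00017j   from Y*(Ω₁)=-0.00021 - 0.00137j, Y(Ω₂)=0.13165 - 0.06042j
  term(m=+2) = -0.00000 + 0.00000j   from Y*(Ω₁)=-0.00000 + 0.00000j, Y(Ω₂)=0.24266 - 0.28220j
Total Σ_m = -0.17739 - 0.00000j. Multiply by 2.513274: -0.44583 - 0.00000j. P_2(cos γ) = -0.445826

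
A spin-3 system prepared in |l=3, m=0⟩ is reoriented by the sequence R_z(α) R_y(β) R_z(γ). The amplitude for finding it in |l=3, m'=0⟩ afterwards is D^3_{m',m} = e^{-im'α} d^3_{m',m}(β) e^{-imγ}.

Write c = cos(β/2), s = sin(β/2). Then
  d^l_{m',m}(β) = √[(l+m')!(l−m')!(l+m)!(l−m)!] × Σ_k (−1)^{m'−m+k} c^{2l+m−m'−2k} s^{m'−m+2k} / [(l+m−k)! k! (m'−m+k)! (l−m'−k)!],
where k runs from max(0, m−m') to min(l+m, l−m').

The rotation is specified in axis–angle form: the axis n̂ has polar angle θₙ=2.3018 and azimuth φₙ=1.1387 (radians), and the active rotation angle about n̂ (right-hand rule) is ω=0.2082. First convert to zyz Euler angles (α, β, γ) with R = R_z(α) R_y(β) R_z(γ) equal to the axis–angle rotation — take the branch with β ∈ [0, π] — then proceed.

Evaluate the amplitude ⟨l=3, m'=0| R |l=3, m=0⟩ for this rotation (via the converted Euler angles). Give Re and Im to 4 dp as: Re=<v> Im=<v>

Re=0.9292 Im=0.0000

Axis–angle → zyz. n̂ = (sinθₙcosφₙ, sinθₙsinφₙ, cosθₙ) = (+0.311780, +0.676077, -0.667617), ω = 0.2082.
R = I cosω + sinω [n̂]ₓ + (1−cosω) n̂n̂ᵀ gives
  R = [+0.980504, +0.142548, +0.135249; -0.133444, +0.988275, -0.074192; -0.144240, +0.054697, +0.988030]
β = atan2(√(R₁₃²+R₂₃²), R₃₃) = 0.154881; α = atan2(R₂₃, R₁₃) mod 2π = 5.781451; γ = atan2(R₃₂, −R₃₁) mod 2π = 0.362458
D^3_{0,0}(5.7815,0.1549,0.3625) = e^{-i·0·5.7815}·d^3_{0,0}(0.1549)·e^{-i·0·0.3625}. Compute d first:
Half-angle: c=0.997003, s=0.077363. N=√(6·6·6·6)=36.000000
Admissible k: 0..3 (factorial args all ≥0)
  k=0: (−1)^0·36.0000/(36)·0.9970^6·0.0774^0 = +0.982152
  k=1: (−1)^1·36.0000/(4)·0.9970^4·0.0774^2 = -0.053223
  k=2: (−1)^2·36.0000/(4)·0.9970^2·0.0774^4 = +0.000320
  k=3: (−1)^3·36.0000/(36)·0.9970^0·0.0774^6 = -0.000000
d^3_{0,0}(0.1549) = +0.982152 -0.053223 +0.000320 -0.000000 = +0.929250
Attach z-rotation phases: D = e^{-i(0)(5.7815)}·(+0.929250)·e^{-i(0)(0.3625)} = +0.929250+0.000000i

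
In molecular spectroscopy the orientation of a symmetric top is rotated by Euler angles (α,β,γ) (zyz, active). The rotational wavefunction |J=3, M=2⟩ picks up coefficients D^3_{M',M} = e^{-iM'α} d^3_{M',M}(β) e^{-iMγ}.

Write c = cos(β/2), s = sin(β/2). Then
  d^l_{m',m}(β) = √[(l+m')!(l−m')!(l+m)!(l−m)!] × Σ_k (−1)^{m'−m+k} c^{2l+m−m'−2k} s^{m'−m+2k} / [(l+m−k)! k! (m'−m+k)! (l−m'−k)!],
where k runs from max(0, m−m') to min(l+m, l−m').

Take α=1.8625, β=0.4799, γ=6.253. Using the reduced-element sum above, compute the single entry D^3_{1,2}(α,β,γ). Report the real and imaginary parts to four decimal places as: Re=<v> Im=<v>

Re=-0.1312 Im=-0.5568

D^3_{1,2}(1.8625,0.4799,6.2530) = e^{-i·1·1.8625}·d^3_{1,2}(0.4799)·e^{-i·2·6.2530}. Compute d first:
c=cos(0.479900/2)=0.971350, s=sin(0.479900/2)=0.237654; N=√[24·2·120·1]=75.894664
k: max(0,(2)−(1))=1 … min(3+(2),3−(1))=2
  k=1: (−1)^0·75.8947/(24)·0.9713^5·0.2377^1 = +0.649866
  k=2: (−1)^1·75.8947/(12)·0.9713^3·0.2377^3 = -0.077802
d^3_{1,2}(0.4799) = +0.649866 -0.077802 = +0.572063
D = (-0.287584-0.957755i)·(+0.572063)·(+0.998178+0.060334i) = -0.131160-0.556825i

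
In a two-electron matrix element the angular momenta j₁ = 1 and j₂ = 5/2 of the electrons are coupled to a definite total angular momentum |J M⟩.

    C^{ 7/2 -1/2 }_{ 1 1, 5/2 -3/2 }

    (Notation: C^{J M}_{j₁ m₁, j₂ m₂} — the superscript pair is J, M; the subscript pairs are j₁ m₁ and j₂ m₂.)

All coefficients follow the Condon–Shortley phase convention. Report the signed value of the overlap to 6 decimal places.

+√(1/7) = +0.377964

√[8·0!2!5!/8! · 2!0!1!4!3!4!] = √(2304/7)
  +(−1)^0/∏(0,0,0,1,2,4)! = 1/48  (running 1/48)
⟨..|..⟩ = √(2304/7)·(1/48) = +0.377964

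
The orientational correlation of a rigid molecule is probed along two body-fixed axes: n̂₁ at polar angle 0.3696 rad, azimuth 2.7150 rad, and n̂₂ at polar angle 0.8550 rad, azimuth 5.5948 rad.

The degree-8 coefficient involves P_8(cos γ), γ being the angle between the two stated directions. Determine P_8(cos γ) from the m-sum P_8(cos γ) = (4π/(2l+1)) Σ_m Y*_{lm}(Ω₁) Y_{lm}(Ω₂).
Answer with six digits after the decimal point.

Term-by-term m-sum for l=8 (normalisation 4π/17 = 0.739198):
  m=-8: (-0.000144, 0.000040) × (0.038659, -0.037947) = (-0.000004, 0.000007)  (running Σ = (-0.000004, 0.000007))
  m=-7: (0.001525, 0.000239) × (0.019995, -0.187378) = (0.000075, -0.000281)  (running Σ = (0.000071, -0.000274))
  m=-6: (-0.008415, -0.005538) × (-0.208537, -0.316857) = (0.000000, 0.003821)  (running Σ = (0.000071, 0.003547))
  m=-5: (0.024968, 0.039634) × (-0.431345, -0.133589) = (-0.005475, -0.020431)  (running Σ = (-0.005404, -0.016884))
  m=-4: (-0.021440, -0.157171) × (-0.188531, 0.077068) = (0.016155, 0.027979)  (running Σ = (0.010751, 0.011095))
  m=-3: (-0.108826, 0.363334) × (0.112658, -0.209013) = (0.063681, 0.063679)  (running Σ = (0.074432, 0.074774))
  m=-2: (0.376022, -0.430798) × (-0.066848, -0.340196) = (-0.171692, -0.099123)  (running Σ = (-0.097260, -0.024349))
  m=-1: (-0.307158, 0.139605) × (0.066730, 0.054894) = (-0.028160, -0.007545)  (running Σ = (-0.125420, -0.031895))
  m=0: (-0.358547, -0.000000) × (0.359564, 0.000000) = (-0.128921, -0.000000)  (running Σ = (-0.254340, -0.031895))
  m=1: (0.307158, 0.139605) × (-0.066730, 0.054894) = (-0.028160, 0.007545)  (running Σ = (-0.282501, -0.024349))
  m=2: (0.376022, 0.430798) × (-0.066848, 0.340196) = (-0.171692, 0.099123)  (running Σ = (-0.454193, 0.074774))
  m=3: (0.108826, 0.363334) × (-0.112658, -0.209013) = (0.063681, -0.063679)  (running Σ = (-0.390511, 0.011095))
  m=4: (-0.021440, 0.157171) × (-0.188531, -0.077068) = (0.016155, -0.027979)  (running Σ = (-0.374356, -0.016884))
  m=5: (-0.024968, 0.039634) × (0.431345, -0.133589) = (-0.005475, 0.020431)  (running Σ = (-0.379832, 0.003547))
  m=6: (-0.008415, 0.005538) × (-0.208537, 0.316857) = (0.000000, -0.003821)  (running Σ = (-0.379832, -0.000274))
  m=7: (-0.001525, 0.000239) × (-0.019995, -0.187378) = (0.000075, 0.000281)  (running Σ = (-0.379756, 0.000007))
  m=8: (-0.000144, -0.000040) × (0.038659, 0.037947) = (-0.000004, -0.000007)  (running Σ = (-0.379760, 0.000000))
Accumulated sum (-0.379760, 0.000000); after 4π/(2l+1) scaling, (-0.280718, 0.000000) ⇒ P_8 = -0.280718

-0.280718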